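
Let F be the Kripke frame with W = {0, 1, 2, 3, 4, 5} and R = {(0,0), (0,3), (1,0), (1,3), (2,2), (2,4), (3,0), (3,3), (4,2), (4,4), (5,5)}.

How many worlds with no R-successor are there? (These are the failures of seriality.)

0

R is serial; there are no such worlds.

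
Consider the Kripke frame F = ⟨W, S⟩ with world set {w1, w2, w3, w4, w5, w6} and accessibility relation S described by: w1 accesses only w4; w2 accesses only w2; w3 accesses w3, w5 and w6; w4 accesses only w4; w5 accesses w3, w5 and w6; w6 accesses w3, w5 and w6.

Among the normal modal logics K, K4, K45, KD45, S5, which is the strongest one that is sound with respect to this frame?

KD45

Transitive (axiom 4): yes — every two-step S-path is closed by a direct edge.
Euclidean (axiom 5): yes — any two successors of a common world are S-related.
Serial (axiom D): yes — every world has a successor (e.g. w1 S w4).
Reflexive (axiom T): no — w1 is not related to itself.
So F validates K, K4, K45, KD45; S5 would additionally require S to be reflexive. The strongest is KD45.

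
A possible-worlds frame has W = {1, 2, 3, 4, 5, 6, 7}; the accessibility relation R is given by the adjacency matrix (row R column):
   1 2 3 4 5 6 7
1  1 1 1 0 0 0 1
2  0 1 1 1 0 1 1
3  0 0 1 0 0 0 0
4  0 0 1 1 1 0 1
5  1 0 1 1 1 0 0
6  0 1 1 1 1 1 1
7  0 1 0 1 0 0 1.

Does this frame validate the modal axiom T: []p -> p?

By correspondence theory, T is valid on a frame iff R is reflexive.
Reflexive: yes — every world is R-related to itself.

Yes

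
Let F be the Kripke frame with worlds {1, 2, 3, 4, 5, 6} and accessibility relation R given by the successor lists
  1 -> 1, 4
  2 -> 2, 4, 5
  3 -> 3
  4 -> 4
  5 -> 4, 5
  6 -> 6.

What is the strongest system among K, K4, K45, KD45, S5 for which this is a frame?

Transitive (axiom 4): yes — every two-step R-path is closed by a direct edge.
Euclidean (axiom 5): no — 2 R 4 and 2 R 5, but not 4 R 5.
Serial (axiom D): yes — every world has a successor (e.g. 1 R 1).
Reflexive (axiom T): yes — every world is R-related to itself.
So F validates K, K4; K45 would additionally require R to be Euclidean. The strongest is K4.

K4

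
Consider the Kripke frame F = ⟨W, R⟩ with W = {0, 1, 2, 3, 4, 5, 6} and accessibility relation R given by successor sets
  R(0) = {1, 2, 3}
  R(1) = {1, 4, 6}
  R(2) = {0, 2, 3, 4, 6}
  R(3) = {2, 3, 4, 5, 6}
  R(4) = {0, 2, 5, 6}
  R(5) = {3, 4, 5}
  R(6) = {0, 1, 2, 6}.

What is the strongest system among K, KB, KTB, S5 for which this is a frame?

Symmetric (axiom B): no — 0 R 1 but not 1 R 0.
Reflexive (axiom T): no — 0 is not related to itself.
Euclidean (axiom 5): no — 0 R 1 and 0 R 2, but not 1 R 2.
So F validates K; KB would additionally require R to be symmetric. The strongest is K.

K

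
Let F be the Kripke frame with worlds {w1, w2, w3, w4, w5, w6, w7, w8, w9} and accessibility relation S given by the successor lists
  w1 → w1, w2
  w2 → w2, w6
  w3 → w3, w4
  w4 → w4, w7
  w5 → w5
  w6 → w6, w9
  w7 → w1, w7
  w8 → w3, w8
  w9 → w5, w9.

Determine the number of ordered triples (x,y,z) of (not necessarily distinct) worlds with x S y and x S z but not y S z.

Enumerating: (w1,w2,w1), (w2,w6,w2), (w3,w4,w3), (w4,w7,w4), (w6,w9,w6), (w7,w1,w7), (w8,w3,w8), (w9,w5,w9).

8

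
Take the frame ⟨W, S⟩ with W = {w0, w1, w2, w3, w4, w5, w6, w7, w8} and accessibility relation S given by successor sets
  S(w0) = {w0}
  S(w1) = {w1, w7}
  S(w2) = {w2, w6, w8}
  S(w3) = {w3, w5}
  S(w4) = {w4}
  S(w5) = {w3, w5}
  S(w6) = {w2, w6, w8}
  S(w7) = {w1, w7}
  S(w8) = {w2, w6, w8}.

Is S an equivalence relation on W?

Yes

Reflexive: yes — every world is S-related to itself.
Symmetric: yes — every pair in S has its reverse in S.
Transitive: yes — every two-step S-path is closed by a direct edge.
So S is an equivalence relation.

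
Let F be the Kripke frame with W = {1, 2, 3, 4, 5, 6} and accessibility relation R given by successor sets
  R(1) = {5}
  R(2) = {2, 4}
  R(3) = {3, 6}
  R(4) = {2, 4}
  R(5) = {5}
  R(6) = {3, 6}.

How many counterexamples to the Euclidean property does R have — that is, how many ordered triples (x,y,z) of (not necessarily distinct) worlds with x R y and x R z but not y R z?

R is Euclidean; there are no such tuples.

0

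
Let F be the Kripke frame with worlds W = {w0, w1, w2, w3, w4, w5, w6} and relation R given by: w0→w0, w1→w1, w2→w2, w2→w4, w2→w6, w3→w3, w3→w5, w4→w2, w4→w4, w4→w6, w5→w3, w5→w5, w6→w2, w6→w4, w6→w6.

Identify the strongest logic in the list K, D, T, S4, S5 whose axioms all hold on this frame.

S5

Serial (axiom D): yes — every world has a successor (e.g. w0 R w0).
Reflexive (axiom T): yes — every world is R-related to itself.
Transitive (axiom 4): yes — every two-step R-path is closed by a direct edge.
Euclidean (axiom 5): yes — any two successors of a common world are R-related.
So F validates K, D, T, S4, S5. The strongest is S5.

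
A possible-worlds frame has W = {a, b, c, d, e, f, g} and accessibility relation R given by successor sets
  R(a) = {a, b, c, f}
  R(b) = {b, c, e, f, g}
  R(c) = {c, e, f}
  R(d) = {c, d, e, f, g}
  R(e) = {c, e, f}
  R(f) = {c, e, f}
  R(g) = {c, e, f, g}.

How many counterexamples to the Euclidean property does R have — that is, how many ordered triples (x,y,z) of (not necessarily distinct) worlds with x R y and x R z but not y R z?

22

Enumerating: (a,b,a), (a,c,a), (a,c,b), (a,f,a), (a,f,b), (b,c,b), (b,c,g), (b,e,b), (b,e,g), (b,f,b), (b,f,g), (b,g,b), … and 10 more.
Total: 22.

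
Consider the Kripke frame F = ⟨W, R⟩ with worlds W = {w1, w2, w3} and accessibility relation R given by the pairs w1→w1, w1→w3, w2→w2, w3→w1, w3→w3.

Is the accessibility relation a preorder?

Yes

Reflexive: yes — every world is R-related to itself.
Transitive: yes — every two-step R-path is closed by a direct edge.
So R is a preorder.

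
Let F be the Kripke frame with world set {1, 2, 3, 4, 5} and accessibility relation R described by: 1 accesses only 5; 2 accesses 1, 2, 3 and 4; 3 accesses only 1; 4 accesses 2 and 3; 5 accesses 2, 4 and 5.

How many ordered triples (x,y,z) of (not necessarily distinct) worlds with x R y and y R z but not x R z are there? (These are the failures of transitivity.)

Enumerating: (1,5,2), (1,5,4), (2,1,5), (3,1,5), (4,2,1), (4,2,4), (4,3,1), (5,2,1), (5,2,3), (5,4,3).

10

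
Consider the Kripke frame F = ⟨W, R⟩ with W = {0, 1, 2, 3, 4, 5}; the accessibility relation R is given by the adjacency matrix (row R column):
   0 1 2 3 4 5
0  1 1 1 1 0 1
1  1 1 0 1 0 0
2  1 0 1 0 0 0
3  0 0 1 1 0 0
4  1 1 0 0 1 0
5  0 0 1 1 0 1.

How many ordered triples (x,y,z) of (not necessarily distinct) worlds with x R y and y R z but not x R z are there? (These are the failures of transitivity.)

Enumerating: (1,0,2), (1,0,5), (1,3,2), (2,0,1), (2,0,3), (2,0,5), (3,2,0), (4,0,2), (4,0,3), (4,0,5), (4,1,3), (5,2,0).

12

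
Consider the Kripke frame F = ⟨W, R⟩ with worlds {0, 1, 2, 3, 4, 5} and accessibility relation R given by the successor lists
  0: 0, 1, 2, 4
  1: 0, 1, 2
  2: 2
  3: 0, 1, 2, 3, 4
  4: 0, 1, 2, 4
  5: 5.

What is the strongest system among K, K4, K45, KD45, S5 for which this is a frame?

K

Transitive (axiom 4): no — 1 R 0 and 0 R 4, but not 1 R 4.
Euclidean (axiom 5): no — 0 R 1 and 0 R 4, but not 1 R 4.
Serial (axiom D): yes — every world has a successor (e.g. 0 R 0).
Reflexive (axiom T): yes — every world is R-related to itself.
So F validates K; K4 would additionally require R to be transitive. The strongest is K.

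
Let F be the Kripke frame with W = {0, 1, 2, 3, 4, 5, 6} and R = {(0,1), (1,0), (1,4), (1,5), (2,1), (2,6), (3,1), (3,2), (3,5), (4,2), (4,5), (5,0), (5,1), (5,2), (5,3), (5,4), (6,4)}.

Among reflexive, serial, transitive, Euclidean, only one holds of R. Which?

serial

Reflexive: no — 0 is not related to itself.
Serial: yes — every world has a successor (e.g. 0 R 1).
Transitive: no — 0 R 1 and 1 R 4, but not 0 R 4.
Euclidean: no — 1 R 0 and 1 R 4, but not 0 R 4.
Only serial holds.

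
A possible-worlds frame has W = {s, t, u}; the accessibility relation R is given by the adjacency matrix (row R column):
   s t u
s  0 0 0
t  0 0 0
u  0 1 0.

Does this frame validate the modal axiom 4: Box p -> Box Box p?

By correspondence theory, 4 is valid on a frame iff R is transitive.
Transitive: yes — every two-step R-path is closed by a direct edge.

Yes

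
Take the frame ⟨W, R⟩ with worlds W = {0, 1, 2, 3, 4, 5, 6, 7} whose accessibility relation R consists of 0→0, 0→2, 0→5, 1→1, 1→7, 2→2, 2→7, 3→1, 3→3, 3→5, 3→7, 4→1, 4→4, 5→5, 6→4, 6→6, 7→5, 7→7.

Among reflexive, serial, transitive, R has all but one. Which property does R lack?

transitive

Reflexive: yes — every world is R-related to itself.
Serial: yes — every world has a successor (e.g. 0 R 0).
Transitive: no — 0 R 2 and 2 R 7, but not 0 R 7.
Only transitive fails.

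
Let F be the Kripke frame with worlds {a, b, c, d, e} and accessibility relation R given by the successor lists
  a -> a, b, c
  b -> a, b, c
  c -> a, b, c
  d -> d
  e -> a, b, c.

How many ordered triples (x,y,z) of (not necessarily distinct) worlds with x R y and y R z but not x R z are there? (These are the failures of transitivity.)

R is transitive; there are no such tuples.

0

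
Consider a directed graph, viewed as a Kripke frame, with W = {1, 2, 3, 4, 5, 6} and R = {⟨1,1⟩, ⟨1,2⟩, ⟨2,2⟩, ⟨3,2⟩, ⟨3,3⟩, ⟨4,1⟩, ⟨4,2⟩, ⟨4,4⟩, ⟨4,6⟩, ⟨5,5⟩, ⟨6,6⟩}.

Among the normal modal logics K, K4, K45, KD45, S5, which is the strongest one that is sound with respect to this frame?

Transitive (axiom 4): yes — every two-step R-path is closed by a direct edge.
Euclidean (axiom 5): no — 4 R 1 and 4 R 6, but not 1 R 6.
Serial (axiom D): yes — every world has a successor (e.g. 1 R 1).
Reflexive (axiom T): yes — every world is R-related to itself.
So F validates K, K4; K45 would additionally require R to be Euclidean. The strongest is K4.

K4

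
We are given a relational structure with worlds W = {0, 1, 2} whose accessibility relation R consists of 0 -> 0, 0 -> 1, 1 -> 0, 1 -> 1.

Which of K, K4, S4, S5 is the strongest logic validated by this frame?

K4

Transitive (axiom 4): yes — every two-step R-path is closed by a direct edge.
Reflexive (axiom T): no — 2 is not related to itself.
Euclidean (axiom 5): yes — any two successors of a common world are R-related.
So F validates K, K4; S4 would additionally require R to be reflexive. The strongest is K4.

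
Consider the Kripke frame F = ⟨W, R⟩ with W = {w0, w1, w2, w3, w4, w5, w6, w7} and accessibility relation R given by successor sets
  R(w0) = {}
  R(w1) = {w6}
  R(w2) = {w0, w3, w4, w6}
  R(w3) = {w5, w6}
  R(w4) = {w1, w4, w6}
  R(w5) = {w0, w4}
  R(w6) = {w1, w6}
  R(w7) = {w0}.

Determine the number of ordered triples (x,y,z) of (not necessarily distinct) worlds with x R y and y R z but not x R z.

Enumerating: (w1,w6,w1), (w2,w3,w5), (w2,w4,w1), (w2,w6,w1), (w3,w5,w0), (w3,w5,w4), (w3,w6,w1), (w5,w4,w1), (w5,w4,w6).

9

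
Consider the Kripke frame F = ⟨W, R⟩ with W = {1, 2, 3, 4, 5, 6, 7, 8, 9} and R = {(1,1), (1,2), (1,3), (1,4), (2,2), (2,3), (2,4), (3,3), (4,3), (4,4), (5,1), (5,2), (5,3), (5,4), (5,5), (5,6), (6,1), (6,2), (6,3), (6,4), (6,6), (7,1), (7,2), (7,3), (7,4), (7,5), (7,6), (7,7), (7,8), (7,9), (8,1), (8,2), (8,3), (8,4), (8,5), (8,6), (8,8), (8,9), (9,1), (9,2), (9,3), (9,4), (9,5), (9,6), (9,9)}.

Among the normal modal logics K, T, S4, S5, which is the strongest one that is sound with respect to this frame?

S4

Reflexive (axiom T): yes — every world is R-related to itself.
Transitive (axiom 4): yes — every two-step R-path is closed by a direct edge.
Euclidean (axiom 5): no — 1 R 3 and 1 R 2, but not 3 R 2.
So F validates K, T, S4; S5 would additionally require R to be Euclidean. The strongest is S4.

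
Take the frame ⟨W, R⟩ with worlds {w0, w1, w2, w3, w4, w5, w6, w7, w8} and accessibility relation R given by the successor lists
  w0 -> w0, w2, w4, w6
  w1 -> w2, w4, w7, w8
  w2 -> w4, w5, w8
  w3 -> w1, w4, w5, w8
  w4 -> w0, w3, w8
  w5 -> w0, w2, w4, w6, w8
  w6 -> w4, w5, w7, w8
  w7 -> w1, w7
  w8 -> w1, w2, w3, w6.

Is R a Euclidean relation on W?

Euclidean: no — w0 R w2 and w0 R w6, but not w2 R w6.

No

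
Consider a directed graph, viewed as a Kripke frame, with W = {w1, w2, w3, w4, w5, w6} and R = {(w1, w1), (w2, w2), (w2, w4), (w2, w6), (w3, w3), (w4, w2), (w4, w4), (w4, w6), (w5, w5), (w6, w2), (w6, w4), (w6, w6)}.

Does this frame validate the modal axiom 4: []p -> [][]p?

By correspondence theory, 4 is valid on a frame iff R is transitive.
Transitive: yes — every two-step R-path is closed by a direct edge.

Yes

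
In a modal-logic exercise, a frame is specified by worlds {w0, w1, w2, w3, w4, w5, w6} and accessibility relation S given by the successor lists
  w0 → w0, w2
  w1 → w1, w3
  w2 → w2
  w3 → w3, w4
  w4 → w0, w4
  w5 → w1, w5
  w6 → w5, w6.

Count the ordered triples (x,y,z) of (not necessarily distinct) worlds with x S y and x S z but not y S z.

Enumerating: (w0,w2,w0), (w1,w3,w1), (w3,w4,w3), (w4,w0,w4), (w5,w1,w5), (w6,w5,w6).

6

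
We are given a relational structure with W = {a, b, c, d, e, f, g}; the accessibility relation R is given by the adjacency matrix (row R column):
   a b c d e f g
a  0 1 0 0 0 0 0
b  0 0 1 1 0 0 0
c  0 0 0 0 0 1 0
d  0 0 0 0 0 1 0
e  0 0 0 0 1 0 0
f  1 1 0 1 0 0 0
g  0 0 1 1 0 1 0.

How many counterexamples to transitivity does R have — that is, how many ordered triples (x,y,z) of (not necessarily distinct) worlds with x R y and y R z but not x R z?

14

Enumerating: (a,b,c), (a,b,d), (b,c,f), (b,d,f), (c,f,a), (c,f,b), (c,f,d), (d,f,a), (d,f,b), (d,f,d), (f,b,c), (f,d,f), (g,f,a), (g,f,b).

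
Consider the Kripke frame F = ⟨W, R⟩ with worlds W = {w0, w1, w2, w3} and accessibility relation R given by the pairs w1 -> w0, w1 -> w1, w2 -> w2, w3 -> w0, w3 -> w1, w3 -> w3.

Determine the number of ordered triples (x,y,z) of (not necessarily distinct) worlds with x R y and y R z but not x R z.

R is transitive; there are no such tuples.

0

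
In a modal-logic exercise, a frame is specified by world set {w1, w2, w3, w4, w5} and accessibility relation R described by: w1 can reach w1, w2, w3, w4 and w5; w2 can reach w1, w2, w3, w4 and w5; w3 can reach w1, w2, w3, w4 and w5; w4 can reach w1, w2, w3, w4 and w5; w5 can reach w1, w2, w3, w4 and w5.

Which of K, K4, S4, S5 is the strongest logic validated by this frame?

S5

Transitive (axiom 4): yes — every two-step R-path is closed by a direct edge.
Reflexive (axiom T): yes — every world is R-related to itself.
Euclidean (axiom 5): yes — any two successors of a common world are R-related.
So F validates K, K4, S4, S5. The strongest is S5.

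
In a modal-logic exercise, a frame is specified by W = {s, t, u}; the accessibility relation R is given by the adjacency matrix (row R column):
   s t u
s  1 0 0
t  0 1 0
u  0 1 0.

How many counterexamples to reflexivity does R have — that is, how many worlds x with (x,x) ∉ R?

1

Enumerating: u.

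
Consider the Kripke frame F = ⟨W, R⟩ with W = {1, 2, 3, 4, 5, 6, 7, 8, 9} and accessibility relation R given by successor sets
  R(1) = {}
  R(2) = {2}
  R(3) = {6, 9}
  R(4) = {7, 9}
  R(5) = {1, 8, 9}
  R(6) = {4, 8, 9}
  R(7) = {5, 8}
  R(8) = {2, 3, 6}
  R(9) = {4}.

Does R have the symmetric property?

Symmetric: no — 3 R 6 but not 6 R 3.

No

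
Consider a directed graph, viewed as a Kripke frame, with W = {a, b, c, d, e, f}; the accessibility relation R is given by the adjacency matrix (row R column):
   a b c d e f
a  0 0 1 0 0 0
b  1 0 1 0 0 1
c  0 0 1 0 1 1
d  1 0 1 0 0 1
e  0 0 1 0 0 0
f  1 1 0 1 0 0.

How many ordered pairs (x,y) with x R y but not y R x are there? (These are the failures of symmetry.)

Enumerating: (a,c), (b,a), (b,c), (c,f), (d,a), (d,c), (f,a).

7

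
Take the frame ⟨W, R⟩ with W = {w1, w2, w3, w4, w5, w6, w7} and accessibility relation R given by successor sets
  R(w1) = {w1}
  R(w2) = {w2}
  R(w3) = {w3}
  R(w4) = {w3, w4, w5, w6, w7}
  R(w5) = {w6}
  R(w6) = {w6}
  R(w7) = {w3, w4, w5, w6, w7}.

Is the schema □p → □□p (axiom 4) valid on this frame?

Yes

The schema 4 characterises exactly the transitive frames.
Transitive: yes — every two-step R-path is closed by a direct edge.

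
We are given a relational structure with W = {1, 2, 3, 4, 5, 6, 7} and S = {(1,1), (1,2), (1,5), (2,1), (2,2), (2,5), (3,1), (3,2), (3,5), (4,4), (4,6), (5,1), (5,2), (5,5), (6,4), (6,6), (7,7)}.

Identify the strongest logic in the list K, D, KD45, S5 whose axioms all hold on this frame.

KD45

Serial (axiom D): yes — every world has a successor (e.g. 1 S 1).
Euclidean (axiom 5): yes — any two successors of a common world are S-related.
Transitive (axiom 4): yes — every two-step S-path is closed by a direct edge.
Reflexive (axiom T): no — 3 is not related to itself.
So F validates K, D, KD45; S5 would additionally require S to be reflexive. The strongest is KD45.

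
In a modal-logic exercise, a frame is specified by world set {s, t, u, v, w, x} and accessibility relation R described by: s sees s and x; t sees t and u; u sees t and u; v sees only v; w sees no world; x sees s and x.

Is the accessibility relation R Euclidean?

Yes

Euclidean: yes — any two successors of a common world are R-related.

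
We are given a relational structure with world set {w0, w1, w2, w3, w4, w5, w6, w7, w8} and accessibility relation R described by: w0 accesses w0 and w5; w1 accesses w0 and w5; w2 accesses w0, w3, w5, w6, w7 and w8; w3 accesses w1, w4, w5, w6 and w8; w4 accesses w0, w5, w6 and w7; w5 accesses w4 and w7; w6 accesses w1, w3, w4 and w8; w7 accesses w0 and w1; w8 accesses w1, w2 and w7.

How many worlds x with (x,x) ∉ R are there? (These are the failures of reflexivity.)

8

Enumerating: w1, w2, w3, w4, w5, w6, w7, w8.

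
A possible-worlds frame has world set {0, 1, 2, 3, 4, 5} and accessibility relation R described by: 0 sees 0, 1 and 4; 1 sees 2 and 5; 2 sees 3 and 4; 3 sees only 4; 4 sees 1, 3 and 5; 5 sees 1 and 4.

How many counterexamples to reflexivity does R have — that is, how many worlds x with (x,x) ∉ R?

5

Enumerating: 1, 2, 3, 4, 5.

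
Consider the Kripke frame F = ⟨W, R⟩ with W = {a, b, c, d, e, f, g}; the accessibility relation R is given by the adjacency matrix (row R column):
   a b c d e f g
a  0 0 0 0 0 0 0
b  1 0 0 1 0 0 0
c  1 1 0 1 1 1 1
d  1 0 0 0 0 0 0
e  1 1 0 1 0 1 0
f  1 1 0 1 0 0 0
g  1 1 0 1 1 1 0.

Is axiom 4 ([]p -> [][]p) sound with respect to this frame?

Yes

By correspondence theory, 4 is valid on a frame iff R is transitive.
Transitive: yes — every two-step R-path is closed by a direct edge.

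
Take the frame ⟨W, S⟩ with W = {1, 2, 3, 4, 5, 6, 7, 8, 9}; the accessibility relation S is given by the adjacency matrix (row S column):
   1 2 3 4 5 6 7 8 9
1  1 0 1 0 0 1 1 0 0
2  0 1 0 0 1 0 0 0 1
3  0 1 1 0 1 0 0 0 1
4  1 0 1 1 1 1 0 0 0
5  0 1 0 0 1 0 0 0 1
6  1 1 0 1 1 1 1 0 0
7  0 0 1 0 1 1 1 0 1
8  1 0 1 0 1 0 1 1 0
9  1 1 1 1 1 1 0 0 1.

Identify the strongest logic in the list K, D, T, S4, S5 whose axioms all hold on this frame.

T

Serial (axiom D): yes — every world has a successor (e.g. 1 S 1).
Reflexive (axiom T): yes — every world is S-related to itself.
Transitive (axiom 4): no — 1 S 3 and 3 S 2, but not 1 S 2.
Euclidean (axiom 5): no — 1 S 3 and 1 S 6, but not 3 S 6.
So F validates K, D, T; S4 would additionally require S to be transitive. The strongest is T.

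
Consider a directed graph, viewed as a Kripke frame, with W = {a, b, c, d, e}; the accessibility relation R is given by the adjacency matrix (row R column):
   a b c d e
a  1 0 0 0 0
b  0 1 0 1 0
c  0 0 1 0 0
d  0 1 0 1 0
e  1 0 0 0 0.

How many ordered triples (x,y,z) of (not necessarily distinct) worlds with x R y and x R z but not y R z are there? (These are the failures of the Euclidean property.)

R is Euclidean; there are no such tuples.

0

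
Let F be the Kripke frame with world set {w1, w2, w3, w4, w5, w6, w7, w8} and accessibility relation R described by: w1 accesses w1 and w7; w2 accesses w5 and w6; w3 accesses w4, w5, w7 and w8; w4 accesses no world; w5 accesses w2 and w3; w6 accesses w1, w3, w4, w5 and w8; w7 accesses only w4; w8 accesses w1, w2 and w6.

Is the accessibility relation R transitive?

Transitive: no — w1 R w7 and w7 R w4, but not w1 R w4.

No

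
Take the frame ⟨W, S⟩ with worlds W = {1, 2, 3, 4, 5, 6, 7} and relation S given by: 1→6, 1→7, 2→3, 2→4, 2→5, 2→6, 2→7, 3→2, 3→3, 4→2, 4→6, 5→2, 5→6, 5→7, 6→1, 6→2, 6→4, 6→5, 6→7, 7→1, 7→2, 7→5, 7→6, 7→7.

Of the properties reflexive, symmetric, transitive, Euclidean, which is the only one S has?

symmetric

Reflexive: no — 1 is not related to itself.
Symmetric: yes — every pair in S has its reverse in S.
Transitive: no — 1 S 6 and 6 S 2, but not 1 S 2.
Euclidean: no — 2 S 3 and 2 S 4, but not 3 S 4.
Only symmetric holds.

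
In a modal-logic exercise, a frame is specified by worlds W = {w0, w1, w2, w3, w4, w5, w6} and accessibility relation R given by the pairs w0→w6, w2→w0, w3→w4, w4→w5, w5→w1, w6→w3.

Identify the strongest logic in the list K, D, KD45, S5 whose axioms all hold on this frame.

Serial (axiom D): no — w1 has no R-successor.
Euclidean (axiom 5): no — w0 R w6 and w0 R w6, but not w6 R w6.
Transitive (axiom 4): no — w0 R w6 and w6 R w3, but not w0 R w3.
Reflexive (axiom T): no — w0 is not related to itself.
So F validates K; D would additionally require R to be serial. The strongest is K.

K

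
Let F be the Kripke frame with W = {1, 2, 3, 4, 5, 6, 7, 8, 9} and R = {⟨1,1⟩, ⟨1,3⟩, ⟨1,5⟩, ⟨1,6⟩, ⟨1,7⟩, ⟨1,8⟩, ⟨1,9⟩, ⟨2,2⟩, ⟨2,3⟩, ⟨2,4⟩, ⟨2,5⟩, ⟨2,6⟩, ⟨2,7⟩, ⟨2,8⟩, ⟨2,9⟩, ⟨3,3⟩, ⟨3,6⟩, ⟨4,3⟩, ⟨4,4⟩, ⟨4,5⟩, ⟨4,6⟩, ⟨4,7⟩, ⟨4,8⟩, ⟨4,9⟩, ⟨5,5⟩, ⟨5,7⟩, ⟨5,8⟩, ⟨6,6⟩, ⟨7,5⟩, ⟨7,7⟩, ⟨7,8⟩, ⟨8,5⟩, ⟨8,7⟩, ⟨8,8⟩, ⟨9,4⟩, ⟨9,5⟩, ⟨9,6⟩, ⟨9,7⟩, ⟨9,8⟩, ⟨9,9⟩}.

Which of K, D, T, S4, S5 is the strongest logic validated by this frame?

T

Serial (axiom D): yes — every world has a successor (e.g. 1 R 1).
Reflexive (axiom T): yes — every world is R-related to itself.
Transitive (axiom 4): no — 1 R 9 and 9 R 4, but not 1 R 4.
Euclidean (axiom 5): no — 1 R 3 and 1 R 5, but not 3 R 5.
So F validates K, D, T; S4 would additionally require R to be transitive. The strongest is T.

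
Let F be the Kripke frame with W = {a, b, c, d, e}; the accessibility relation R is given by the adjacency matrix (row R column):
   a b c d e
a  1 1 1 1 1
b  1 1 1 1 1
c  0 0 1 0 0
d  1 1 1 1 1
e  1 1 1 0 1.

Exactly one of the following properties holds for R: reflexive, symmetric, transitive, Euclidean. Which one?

Reflexive: yes — every world is R-related to itself.
Symmetric: no — a R c but not c R a.
Transitive: no — e R a and a R d, but not e R d.
Euclidean: no — a R c and a R b, but not c R b.
Only reflexive holds.

reflexive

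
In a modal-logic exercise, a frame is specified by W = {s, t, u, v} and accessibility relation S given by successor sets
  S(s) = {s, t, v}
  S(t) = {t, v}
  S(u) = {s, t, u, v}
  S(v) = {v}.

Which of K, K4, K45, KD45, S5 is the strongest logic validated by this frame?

Transitive (axiom 4): yes — every two-step S-path is closed by a direct edge.
Euclidean (axiom 5): no — s S v and s S t, but not v S t.
Serial (axiom D): yes — every world has a successor (e.g. s S s).
Reflexive (axiom T): yes — every world is S-related to itself.
So F validates K, K4; K45 would additionally require S to be Euclidean. The strongest is K4.

K4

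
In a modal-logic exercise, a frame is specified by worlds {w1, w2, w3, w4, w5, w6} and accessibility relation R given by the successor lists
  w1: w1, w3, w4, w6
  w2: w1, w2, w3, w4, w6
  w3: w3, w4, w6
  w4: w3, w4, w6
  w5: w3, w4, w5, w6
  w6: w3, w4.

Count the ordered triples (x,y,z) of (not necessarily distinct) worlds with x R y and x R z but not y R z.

18

Enumerating: (w1,w3,w1), (w1,w4,w1), (w1,w6,w1), (w1,w6,w6), (w2,w1,w2), (w2,w3,w1), (w2,w3,w2), (w2,w4,w1), (w2,w4,w2), (w2,w6,w1), (w2,w6,w2), (w2,w6,w6), (w3,w6,w6), (w4,w6,w6), (w5,w3,w5), (w5,w4,w5), (w5,w6,w5), (w5,w6,w6).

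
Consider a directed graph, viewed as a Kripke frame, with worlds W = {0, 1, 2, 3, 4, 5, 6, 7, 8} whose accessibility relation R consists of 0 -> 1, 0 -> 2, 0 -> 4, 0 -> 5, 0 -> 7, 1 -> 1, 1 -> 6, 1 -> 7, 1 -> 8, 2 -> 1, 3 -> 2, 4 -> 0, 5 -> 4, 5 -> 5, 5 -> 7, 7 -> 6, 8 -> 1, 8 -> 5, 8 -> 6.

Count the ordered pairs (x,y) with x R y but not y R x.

Enumerating: (0,1), (0,2), (0,5), (0,7), (1,6), (1,7), (2,1), (3,2), (5,4), (5,7), (7,6), (8,5), (8,6).

13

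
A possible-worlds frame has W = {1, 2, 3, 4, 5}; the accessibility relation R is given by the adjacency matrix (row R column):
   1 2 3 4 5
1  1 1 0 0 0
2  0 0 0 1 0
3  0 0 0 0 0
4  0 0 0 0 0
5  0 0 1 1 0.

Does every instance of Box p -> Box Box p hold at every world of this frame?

No

By correspondence theory, 4 is valid on a frame iff R is transitive.
Transitive: no — 1 R 2 and 2 R 4, but not 1 R 4.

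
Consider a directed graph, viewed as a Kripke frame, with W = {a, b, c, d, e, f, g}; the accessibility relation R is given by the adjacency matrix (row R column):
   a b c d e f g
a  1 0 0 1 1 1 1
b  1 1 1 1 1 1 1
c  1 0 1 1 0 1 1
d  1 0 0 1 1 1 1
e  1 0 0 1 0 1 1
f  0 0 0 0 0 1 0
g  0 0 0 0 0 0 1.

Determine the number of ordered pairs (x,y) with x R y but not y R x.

16

Enumerating: (a,f), (a,g), (b,a), (b,c), (b,d), (b,e), (b,f), (b,g), (c,a), (c,d), (c,f), (c,g), (d,f), (d,g), (e,f), (e,g).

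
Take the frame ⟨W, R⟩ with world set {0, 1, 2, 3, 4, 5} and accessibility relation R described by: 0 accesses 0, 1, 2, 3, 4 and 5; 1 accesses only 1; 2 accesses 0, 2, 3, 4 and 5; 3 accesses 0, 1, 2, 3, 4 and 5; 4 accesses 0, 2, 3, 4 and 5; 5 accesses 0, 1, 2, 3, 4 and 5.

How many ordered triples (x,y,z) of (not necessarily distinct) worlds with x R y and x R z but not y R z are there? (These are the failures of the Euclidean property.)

21

Enumerating: (0,1,0), (0,1,2), (0,1,3), (0,1,4), (0,1,5), (0,2,1), (0,4,1), (3,1,0), (3,1,2), (3,1,3), (3,1,4), (3,1,5), … and 9 more.
Total: 21.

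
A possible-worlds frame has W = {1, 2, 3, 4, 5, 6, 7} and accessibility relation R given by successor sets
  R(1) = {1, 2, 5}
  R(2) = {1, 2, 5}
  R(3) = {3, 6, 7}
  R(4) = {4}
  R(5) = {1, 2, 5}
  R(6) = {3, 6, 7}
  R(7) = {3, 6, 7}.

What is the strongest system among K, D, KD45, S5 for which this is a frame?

Serial (axiom D): yes — every world has a successor (e.g. 1 R 1).
Euclidean (axiom 5): yes — any two successors of a common world are R-related.
Transitive (axiom 4): yes — every two-step R-path is closed by a direct edge.
Reflexive (axiom T): yes — every world is R-related to itself.
So F validates K, D, KD45, S5. The strongest is S5.

S5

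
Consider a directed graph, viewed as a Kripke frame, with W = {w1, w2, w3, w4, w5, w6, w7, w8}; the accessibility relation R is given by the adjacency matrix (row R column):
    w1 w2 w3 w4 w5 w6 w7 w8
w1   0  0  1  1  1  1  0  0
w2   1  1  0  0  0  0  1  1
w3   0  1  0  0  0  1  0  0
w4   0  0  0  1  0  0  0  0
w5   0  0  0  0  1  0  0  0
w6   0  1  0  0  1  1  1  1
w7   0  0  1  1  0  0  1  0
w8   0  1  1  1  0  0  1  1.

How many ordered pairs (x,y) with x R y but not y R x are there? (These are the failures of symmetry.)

17

Enumerating: (w1,w3), (w1,w4), (w1,w5), (w1,w6), (w2,w1), (w2,w7), (w3,w2), (w3,w6), (w6,w2), (w6,w5), (w6,w7), (w6,w8), (w7,w3), (w7,w4), (w8,w3), (w8,w4), (w8,w7).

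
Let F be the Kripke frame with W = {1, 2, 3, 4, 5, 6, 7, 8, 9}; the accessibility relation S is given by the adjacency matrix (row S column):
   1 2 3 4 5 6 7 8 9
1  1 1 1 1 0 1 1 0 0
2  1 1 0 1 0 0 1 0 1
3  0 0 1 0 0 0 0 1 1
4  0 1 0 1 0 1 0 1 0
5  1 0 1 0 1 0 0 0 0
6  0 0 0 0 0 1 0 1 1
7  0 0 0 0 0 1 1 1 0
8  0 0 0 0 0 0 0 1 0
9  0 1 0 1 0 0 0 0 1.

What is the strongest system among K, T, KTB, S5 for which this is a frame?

Reflexive (axiom T): yes — every world is S-related to itself.
Symmetric (axiom B): no — 1 S 3 but not 3 S 1.
Euclidean (axiom 5): no — 1 S 2 and 1 S 3, but not 2 S 3.
So F validates K, T; KTB would additionally require S to be symmetric. The strongest is T.

T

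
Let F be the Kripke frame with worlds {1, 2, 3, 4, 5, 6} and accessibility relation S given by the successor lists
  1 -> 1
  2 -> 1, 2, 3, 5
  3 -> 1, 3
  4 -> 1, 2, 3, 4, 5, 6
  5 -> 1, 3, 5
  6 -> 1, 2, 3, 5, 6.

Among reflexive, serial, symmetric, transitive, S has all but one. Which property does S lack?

symmetric

Reflexive: yes — every world is S-related to itself.
Serial: yes — every world has a successor (e.g. 1 S 1).
Symmetric: no — 2 S 1 but not 1 S 2.
Transitive: yes — every two-step S-path is closed by a direct edge.
Only symmetric fails.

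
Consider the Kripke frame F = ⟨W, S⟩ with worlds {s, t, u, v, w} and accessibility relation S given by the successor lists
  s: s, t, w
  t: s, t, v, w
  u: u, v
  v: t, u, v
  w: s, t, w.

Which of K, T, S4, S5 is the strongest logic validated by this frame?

Reflexive (axiom T): yes — every world is S-related to itself.
Transitive (axiom 4): no — s S t and t S v, but not s S v.
Euclidean (axiom 5): no — t S s and t S v, but not s S v.
So F validates K, T; S4 would additionally require S to be transitive. The strongest is T.

T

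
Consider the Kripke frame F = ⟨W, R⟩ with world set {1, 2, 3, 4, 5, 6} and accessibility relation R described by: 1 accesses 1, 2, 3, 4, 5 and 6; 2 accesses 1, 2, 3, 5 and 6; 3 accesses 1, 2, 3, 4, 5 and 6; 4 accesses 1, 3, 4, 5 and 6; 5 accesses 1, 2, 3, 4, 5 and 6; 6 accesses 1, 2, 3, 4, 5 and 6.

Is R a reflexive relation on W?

Yes

Reflexive: yes — every world is R-related to itself.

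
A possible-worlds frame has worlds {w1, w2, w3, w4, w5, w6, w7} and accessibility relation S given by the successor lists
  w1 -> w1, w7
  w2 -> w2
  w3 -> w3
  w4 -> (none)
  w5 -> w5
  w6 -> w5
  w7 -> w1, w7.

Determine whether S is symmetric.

No

Symmetric: no — w6 S w5 but not w5 S w6.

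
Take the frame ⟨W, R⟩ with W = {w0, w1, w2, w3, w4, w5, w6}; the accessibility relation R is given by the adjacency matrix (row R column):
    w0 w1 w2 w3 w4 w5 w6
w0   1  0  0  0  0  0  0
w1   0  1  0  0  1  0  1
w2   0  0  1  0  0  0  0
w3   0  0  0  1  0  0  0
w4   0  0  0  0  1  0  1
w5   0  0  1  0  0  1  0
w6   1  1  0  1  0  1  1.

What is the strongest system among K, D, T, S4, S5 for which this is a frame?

T

Serial (axiom D): yes — every world has a successor (e.g. w0 R w0).
Reflexive (axiom T): yes — every world is R-related to itself.
Transitive (axiom 4): no — w1 R w6 and w6 R w0, but not w1 R w0.
Euclidean (axiom 5): no — w1 R w6 and w1 R w4, but not w6 R w4.
So F validates K, D, T; S4 would additionally require R to be transitive. The strongest is T.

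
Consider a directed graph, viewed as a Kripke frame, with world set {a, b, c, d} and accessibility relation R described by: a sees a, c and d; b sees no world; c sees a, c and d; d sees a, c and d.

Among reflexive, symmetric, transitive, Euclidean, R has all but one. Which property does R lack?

reflexive

Reflexive: no — b is not related to itself.
Symmetric: yes — every pair in R has its reverse in R.
Transitive: yes — every two-step R-path is closed by a direct edge.
Euclidean: yes — any two successors of a common world are R-related.
Only reflexive fails.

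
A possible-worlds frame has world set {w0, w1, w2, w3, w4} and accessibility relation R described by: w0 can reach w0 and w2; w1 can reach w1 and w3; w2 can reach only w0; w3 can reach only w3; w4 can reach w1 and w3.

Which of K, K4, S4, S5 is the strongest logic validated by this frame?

K

Transitive (axiom 4): no — w2 R w0 and w0 R w2, but not w2 R w2.
Reflexive (axiom T): no — w2 is not related to itself.
Euclidean (axiom 5): no — w4 R w3 and w4 R w1, but not w3 R w1.
So F validates K; K4 would additionally require R to be transitive. The strongest is K.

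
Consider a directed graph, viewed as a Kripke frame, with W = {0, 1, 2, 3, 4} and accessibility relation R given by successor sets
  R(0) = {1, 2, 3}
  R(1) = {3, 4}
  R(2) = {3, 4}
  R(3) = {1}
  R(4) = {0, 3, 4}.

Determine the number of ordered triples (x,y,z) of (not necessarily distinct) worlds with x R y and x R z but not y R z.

Enumerating: (0,1,1), (0,1,2), (0,2,1), (0,2,2), (0,3,2), (0,3,3), (1,3,3), (1,3,4), (2,3,3), (2,3,4), (3,1,1), (4,0,0), (4,0,4), (4,3,0), (4,3,3), (4,3,4).

16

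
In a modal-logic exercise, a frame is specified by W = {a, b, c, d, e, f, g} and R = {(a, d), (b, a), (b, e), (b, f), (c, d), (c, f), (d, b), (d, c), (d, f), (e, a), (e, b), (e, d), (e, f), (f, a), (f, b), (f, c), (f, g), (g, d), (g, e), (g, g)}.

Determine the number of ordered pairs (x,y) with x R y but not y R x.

Enumerating: (a,d), (b,a), (d,b), (d,f), (e,a), (e,d), (e,f), (f,a), (f,g), (g,d), (g,e).

11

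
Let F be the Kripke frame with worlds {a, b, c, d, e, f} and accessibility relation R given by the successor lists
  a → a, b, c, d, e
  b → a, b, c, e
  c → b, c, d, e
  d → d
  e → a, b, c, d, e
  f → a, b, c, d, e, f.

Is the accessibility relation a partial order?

No

Reflexive: yes — every world is R-related to itself.
Transitive: no — b R a and a R d, but not b R d.
Antisymmetric: no — a R b and b R a with a ≠ b.
So R is not a partial order.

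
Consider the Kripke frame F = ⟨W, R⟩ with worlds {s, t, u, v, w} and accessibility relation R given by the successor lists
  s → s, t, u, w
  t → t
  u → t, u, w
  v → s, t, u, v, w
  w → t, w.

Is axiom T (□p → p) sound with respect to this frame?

The schema T characterises exactly the reflexive frames.
Reflexive: yes — every world is R-related to itself.

Yes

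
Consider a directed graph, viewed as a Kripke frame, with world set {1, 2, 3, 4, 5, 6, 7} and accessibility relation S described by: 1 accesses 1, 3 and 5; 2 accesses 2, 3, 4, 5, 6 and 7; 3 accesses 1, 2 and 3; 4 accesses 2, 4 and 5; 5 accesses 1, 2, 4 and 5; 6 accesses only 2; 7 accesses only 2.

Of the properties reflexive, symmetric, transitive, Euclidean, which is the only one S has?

Reflexive: no — 6 is not related to itself.
Symmetric: yes — every pair in S has its reverse in S.
Transitive: no — 1 S 3 and 3 S 2, but not 1 S 2.
Euclidean: no — 1 S 3 and 1 S 5, but not 3 S 5.
Only symmetric holds.

symmetric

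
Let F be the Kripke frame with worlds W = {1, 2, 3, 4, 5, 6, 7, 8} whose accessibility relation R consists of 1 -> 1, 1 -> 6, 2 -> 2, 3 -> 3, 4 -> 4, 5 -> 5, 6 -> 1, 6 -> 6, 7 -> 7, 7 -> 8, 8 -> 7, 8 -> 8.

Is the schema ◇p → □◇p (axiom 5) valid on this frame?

The schema 5 characterises exactly the Euclidean frames.
Euclidean: yes — any two successors of a common world are R-related.

Yes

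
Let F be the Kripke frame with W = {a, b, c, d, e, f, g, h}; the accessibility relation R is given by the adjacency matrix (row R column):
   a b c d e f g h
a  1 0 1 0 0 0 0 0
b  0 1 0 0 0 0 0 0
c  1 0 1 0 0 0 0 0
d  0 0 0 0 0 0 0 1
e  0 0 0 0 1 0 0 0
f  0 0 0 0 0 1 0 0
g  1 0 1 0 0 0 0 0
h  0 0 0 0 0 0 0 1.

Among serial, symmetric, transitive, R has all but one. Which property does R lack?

symmetric

Serial: yes — every world has a successor (e.g. a R a).
Symmetric: no — d R h but not h R d.
Transitive: yes — every two-step R-path is closed by a direct edge.
Only symmetric fails.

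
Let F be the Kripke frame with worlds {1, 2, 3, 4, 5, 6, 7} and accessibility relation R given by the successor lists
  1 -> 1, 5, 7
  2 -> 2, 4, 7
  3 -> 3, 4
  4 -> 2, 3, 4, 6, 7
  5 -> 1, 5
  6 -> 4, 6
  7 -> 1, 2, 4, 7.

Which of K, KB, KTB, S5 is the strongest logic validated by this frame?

Symmetric (axiom B): yes — every pair in R has its reverse in R.
Reflexive (axiom T): yes — every world is R-related to itself.
Euclidean (axiom 5): no — 1 R 5 and 1 R 7, but not 5 R 7.
So F validates K, KB, KTB; S5 would additionally require R to be Euclidean. The strongest is KTB.

KTB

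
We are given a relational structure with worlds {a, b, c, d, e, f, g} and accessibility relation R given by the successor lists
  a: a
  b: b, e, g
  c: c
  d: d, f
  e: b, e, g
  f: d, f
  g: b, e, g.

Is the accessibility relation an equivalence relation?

Yes

Reflexive: yes — every world is R-related to itself.
Symmetric: yes — every pair in R has its reverse in R.
Transitive: yes — every two-step R-path is closed by a direct edge.
So R is an equivalence relation.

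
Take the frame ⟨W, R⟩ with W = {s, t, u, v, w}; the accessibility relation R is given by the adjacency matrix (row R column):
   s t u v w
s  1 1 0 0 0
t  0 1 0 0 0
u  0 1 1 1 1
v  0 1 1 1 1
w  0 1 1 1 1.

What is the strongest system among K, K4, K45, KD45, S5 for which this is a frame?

K4

Transitive (axiom 4): yes — every two-step R-path is closed by a direct edge.
Euclidean (axiom 5): no — u R t and u R v, but not t R v.
Serial (axiom D): yes — every world has a successor (e.g. s R s).
Reflexive (axiom T): yes — every world is R-related to itself.
So F validates K, K4; K45 would additionally require R to be Euclidean. The strongest is K4.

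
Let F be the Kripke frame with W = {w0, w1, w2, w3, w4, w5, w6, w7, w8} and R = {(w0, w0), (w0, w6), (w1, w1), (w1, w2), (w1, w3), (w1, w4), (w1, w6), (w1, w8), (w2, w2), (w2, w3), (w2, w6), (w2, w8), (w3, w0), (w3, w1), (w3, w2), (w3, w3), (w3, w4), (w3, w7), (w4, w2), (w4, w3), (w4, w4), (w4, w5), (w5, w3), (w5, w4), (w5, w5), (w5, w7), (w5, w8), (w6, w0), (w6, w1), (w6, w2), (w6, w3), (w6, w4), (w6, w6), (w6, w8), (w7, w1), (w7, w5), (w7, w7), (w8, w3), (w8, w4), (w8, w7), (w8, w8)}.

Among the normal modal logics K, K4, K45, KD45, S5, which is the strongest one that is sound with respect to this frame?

Transitive (axiom 4): no — w0 R w6 and w6 R w1, but not w0 R w1.
Euclidean (axiom 5): no — w1 R w2 and w1 R w4, but not w2 R w4.
Serial (axiom D): yes — every world has a successor (e.g. w0 R w0).
Reflexive (axiom T): yes — every world is R-related to itself.
So F validates K; K4 would additionally require R to be transitive. The strongest is K.

K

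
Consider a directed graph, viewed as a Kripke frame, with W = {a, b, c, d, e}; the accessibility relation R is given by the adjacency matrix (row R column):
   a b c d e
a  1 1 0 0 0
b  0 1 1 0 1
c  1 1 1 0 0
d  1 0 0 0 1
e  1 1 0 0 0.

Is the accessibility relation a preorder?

Reflexive: no — d is not related to itself.
Transitive: no — a R b and b R c, but not a R c.
So R is not a preorder.

No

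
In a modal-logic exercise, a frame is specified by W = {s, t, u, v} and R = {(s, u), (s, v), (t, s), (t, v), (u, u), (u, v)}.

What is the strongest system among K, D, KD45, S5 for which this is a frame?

K

Serial (axiom D): no — v has no R-successor.
Euclidean (axiom 5): no — s R v and s R u, but not v R u.
Transitive (axiom 4): no — t R s and s R u, but not t R u.
Reflexive (axiom T): no — s is not related to itself.
So F validates K; D would additionally require R to be serial. The strongest is K.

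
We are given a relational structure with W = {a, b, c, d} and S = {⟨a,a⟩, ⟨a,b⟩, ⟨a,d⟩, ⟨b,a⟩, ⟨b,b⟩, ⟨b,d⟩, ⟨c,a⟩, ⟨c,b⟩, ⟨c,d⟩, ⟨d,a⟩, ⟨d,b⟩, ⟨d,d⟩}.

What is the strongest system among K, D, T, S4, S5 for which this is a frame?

D

Serial (axiom D): yes — every world has a successor (e.g. a S a).
Reflexive (axiom T): no — c is not related to itself.
Transitive (axiom 4): yes — every two-step S-path is closed by a direct edge.
Euclidean (axiom 5): yes — any two successors of a common world are S-related.
So F validates K, D; T would additionally require S to be reflexive. The strongest is D.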